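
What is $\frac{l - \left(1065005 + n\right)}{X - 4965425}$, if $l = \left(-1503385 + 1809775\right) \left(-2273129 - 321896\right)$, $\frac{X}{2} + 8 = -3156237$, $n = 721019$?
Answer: $\frac{795091495774}{11277915} \approx 70500.0$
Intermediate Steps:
$X = -6312490$ ($X = -16 + 2 \left(-3156237\right) = -16 - 6312474 = -6312490$)
$l = -795089709750$ ($l = 306390 \left(-2595025\right) = -795089709750$)
$\frac{l - \left(1065005 + n\right)}{X - 4965425} = \frac{-795089709750 - 1786024}{-6312490 - 4965425} = \frac{-795089709750 - 1786024}{-11277915} = \left(-795089709750 - 1786024\right) \left(- \frac{1}{11277915}\right) = \left(-795091495774\right) \left(- \frac{1}{11277915}\right) = \frac{795091495774}{11277915}$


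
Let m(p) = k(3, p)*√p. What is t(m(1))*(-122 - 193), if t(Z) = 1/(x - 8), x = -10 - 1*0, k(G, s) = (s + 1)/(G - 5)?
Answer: 35/2 ≈ 17.500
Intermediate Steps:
k(G, s) = (1 + s)/(-5 + G)
m(p) = √p*(-½ - p/2) (m(p) = ((1 + p)/(-5 + 3))*√p = ((1 + p)/(-2))*√p = (-(1 + p)/2)*√p = (-½ - p/2)*√p = √p*(-½ - p/2))
x = -10 (x = -10 + 0 = -10)
t(Z) = -1/18 (t(Z) = 1/(-10 - 8) = 1/(-18) = -1/18)
t(m(1))*(-122 - 193) = -(-122 - 193)/18 = -1/18*(-315) = 35/2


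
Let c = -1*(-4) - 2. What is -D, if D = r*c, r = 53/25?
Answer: -106/25 ≈ -4.2400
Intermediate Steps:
r = 53/25 (r = 53*(1/25) = 53/25 ≈ 2.1200)
c = 2 (c = 4 - 2 = 2)
D = 106/25 (D = (53/25)*2 = 106/25 ≈ 4.2400)
-D = -1*106/25 = -106/25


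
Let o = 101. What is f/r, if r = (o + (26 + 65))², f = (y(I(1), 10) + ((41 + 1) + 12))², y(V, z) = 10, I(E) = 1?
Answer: ⅑ ≈ 0.11111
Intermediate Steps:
f = 4096 (f = (10 + ((41 + 1) + 12))² = (10 + (42 + 12))² = (10 + 54)² = 64² = 4096)
r = 36864 (r = (101 + (26 + 65))² = (101 + 91)² = 192² = 36864)
f/r = 4096/36864 = 4096*(1/36864) = ⅑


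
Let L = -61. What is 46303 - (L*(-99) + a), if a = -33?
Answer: 40297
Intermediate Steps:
46303 - (L*(-99) + a) = 46303 - (-61*(-99) - 33) = 46303 - (6039 - 33) = 46303 - 1*6006 = 46303 - 6006 = 40297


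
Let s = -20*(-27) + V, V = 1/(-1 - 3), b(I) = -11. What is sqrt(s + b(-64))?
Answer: 3*sqrt(235)/2 ≈ 22.995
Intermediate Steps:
V = -1/4 (V = 1/(-4) = -1/4 ≈ -0.25000)
s = 2159/4 (s = -20*(-27) - 1/4 = 540 - 1/4 = 2159/4 ≈ 539.75)
sqrt(s + b(-64)) = sqrt(2159/4 - 11) = sqrt(2115/4) = 3*sqrt(235)/2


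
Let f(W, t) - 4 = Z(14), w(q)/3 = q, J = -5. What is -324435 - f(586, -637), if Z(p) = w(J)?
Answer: -324424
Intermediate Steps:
w(q) = 3*q
Z(p) = -15 (Z(p) = 3*(-5) = -15)
f(W, t) = -11 (f(W, t) = 4 - 15 = -11)
-324435 - f(586, -637) = -324435 - 1*(-11) = -324435 + 11 = -324424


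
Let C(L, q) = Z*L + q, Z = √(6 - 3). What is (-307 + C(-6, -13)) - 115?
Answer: -435 - 6*√3 ≈ -445.39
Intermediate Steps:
Z = √3 ≈ 1.7320
C(L, q) = q + L*√3 (C(L, q) = √3*L + q = L*√3 + q = q + L*√3)
(-307 + C(-6, -13)) - 115 = (-307 + (-13 - 6*√3)) - 115 = (-320 - 6*√3) - 115 = -435 - 6*√3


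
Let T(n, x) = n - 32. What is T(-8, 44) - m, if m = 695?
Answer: -735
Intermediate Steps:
T(n, x) = -32 + n
T(-8, 44) - m = (-32 - 8) - 1*695 = -40 - 695 = -735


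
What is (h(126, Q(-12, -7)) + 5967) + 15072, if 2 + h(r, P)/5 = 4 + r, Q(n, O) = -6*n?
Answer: 21679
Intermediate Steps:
h(r, P) = 10 + 5*r (h(r, P) = -10 + 5*(4 + r) = -10 + (20 + 5*r) = 10 + 5*r)
(h(126, Q(-12, -7)) + 5967) + 15072 = ((10 + 5*126) + 5967) + 15072 = ((10 + 630) + 5967) + 15072 = (640 + 5967) + 15072 = 6607 + 15072 = 21679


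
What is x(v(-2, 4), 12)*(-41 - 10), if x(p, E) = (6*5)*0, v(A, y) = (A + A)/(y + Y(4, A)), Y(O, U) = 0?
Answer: 0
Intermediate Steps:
v(A, y) = 2*A/y (v(A, y) = (A + A)/(y + 0) = (2*A)/y = 2*A/y)
x(p, E) = 0 (x(p, E) = 30*0 = 0)
x(v(-2, 4), 12)*(-41 - 10) = 0*(-41 - 10) = 0*(-51) = 0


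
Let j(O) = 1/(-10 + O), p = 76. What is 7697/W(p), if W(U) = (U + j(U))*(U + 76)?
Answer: 254001/381292 ≈ 0.66616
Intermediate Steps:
W(U) = (76 + U)*(U + 1/(-10 + U)) (W(U) = (U + 1/(-10 + U))*(U + 76) = (U + 1/(-10 + U))*(76 + U) = (76 + U)*(U + 1/(-10 + U)))
7697/W(p) = 7697/(((76 + 76 + 76*(-10 + 76)*(76 + 76))/(-10 + 76))) = 7697/(((76 + 76 + 76*66*152)/66)) = 7697/(((76 + 76 + 762432)/66)) = 7697/(((1/66)*762584)) = 7697/(381292/33) = 7697*(33/381292) = 254001/381292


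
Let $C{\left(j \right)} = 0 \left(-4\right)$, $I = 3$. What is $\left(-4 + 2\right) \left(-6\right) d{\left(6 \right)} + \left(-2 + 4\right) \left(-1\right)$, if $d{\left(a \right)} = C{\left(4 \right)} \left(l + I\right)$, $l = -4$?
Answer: $-2$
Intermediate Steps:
$C{\left(j \right)} = 0$
$d{\left(a \right)} = 0$ ($d{\left(a \right)} = 0 \left(-4 + 3\right) = 0 \left(-1\right) = 0$)
$\left(-4 + 2\right) \left(-6\right) d{\left(6 \right)} + \left(-2 + 4\right) \left(-1\right) = \left(-4 + 2\right) \left(-6\right) 0 + \left(-2 + 4\right) \left(-1\right) = \left(-2\right) \left(-6\right) 0 + 2 \left(-1\right) = 12 \cdot 0 - 2 = 0 - 2 = -2$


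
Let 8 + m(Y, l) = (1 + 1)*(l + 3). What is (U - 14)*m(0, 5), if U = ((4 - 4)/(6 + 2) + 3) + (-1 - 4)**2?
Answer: 112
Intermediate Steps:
m(Y, l) = -2 + 2*l (m(Y, l) = -8 + (1 + 1)*(l + 3) = -8 + 2*(3 + l) = -8 + (6 + 2*l) = -2 + 2*l)
U = 28 (U = (0/8 + 3) + (-5)**2 = (0*(1/8) + 3) + 25 = (0 + 3) + 25 = 3 + 25 = 28)
(U - 14)*m(0, 5) = (28 - 14)*(-2 + 2*5) = 14*(-2 + 10) = 14*8 = 112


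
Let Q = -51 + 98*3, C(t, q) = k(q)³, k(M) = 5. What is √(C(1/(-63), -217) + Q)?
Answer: 4*√23 ≈ 19.183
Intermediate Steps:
C(t, q) = 125 (C(t, q) = 5³ = 125)
Q = 243 (Q = -51 + 294 = 243)
√(C(1/(-63), -217) + Q) = √(125 + 243) = √368 = 4*√23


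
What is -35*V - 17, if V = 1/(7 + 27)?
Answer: -613/34 ≈ -18.029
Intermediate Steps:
V = 1/34 ≈ 0.029412
-35*V - 17 = -35*1/34 - 17 = -35/34 - 17 = -613/34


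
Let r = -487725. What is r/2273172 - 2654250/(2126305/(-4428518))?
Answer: 1781317203787230125/322230465964 ≈ 5.5281e+6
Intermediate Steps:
r/2273172 - 2654250/(2126305/(-4428518)) = -487725/2273172 - 2654250/(2126305/(-4428518)) = -487725*1/2273172 - 2654250/(2126305*(-1/4428518)) = -162575/757724 - 2654250/(-2126305/4428518) = -162575/757724 - 2654250*(-4428518/2126305) = -162575/757724 + 2350878780300/425261 = 1781317203787230125/322230465964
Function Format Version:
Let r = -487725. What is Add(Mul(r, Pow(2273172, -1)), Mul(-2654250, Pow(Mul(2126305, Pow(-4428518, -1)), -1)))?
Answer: Rational(1781317203787230125, 322230465964) ≈ 5.5281e+6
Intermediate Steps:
Add(Mul(r, Pow(2273172, -1)), Mul(-2654250, Pow(Mul(2126305, Pow(-4428518, -1)), -1))) = Add(Mul(-487725, Pow(2273172, -1)), Mul(-2654250, Pow(Mul(2126305, Pow(-4428518, -1)), -1))) = Add(Mul(-487725, Rational(1, 2273172)), Mul(-2654250, Pow(Mul(2126305, Rational(-1, 4428518)), -1))) = Add(Rational(-162575, 757724), Mul(-2654250, Pow(Rational(-2126305, 4428518), -1))) = Add(Rational(-162575, 757724), Mul(-2654250, Rational(-4428518, 2126305))) = Add(Rational(-162575, 757724), Rational(2350878780300, 425261)) = Rational(1781317203787230125, 322230465964)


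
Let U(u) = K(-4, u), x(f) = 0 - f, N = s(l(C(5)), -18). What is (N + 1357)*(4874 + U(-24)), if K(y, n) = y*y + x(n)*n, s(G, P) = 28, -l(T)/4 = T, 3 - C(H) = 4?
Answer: 5974890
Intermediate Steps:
C(H) = -1 (C(H) = 3 - 1*4 = 3 - 4 = -1)
l(T) = -4*T
N = 28
x(f) = -f
K(y, n) = y² - n² (K(y, n) = y*y + (-n)*n = y² - n²)
U(u) = 16 - u² (U(u) = (-4)² - u² = 16 - u²)
(N + 1357)*(4874 + U(-24)) = (28 + 1357)*(4874 + (16 - 1*(-24)²)) = 1385*(4874 + (16 - 1*576)) = 1385*(4874 + (16 - 576)) = 1385*(4874 - 560) = 1385*4314 = 5974890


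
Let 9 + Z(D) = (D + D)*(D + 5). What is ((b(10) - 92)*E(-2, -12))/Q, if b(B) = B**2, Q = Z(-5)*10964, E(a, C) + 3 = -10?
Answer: 26/24669 ≈ 0.0010540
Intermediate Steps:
E(a, C) = -13 (E(a, C) = -3 - 10 = -13)
Z(D) = -9 + 2*D*(5 + D) (Z(D) = -9 + (D + D)*(D + 5) = -9 + (2*D)*(5 + D) = -9 + 2*D*(5 + D))
Q = -98676 (Q = (-9 + 2*(-5)**2 + 10*(-5))*10964 = (-9 + 2*25 - 50)*10964 = (-9 + 50 - 50)*10964 = -9*10964 = -98676)
((b(10) - 92)*E(-2, -12))/Q = ((10**2 - 92)*(-13))/(-98676) = ((100 - 92)*(-13))*(-1/98676) = (8*(-13))*(-1/98676) = -104*(-1/98676) = 26/24669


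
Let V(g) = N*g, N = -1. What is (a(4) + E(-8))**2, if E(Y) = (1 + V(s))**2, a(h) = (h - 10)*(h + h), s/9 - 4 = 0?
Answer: 1385329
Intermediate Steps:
s = 36 (s = 36 + 9*0 = 36 + 0 = 36)
a(h) = 2*h*(-10 + h) (a(h) = (-10 + h)*(2*h) = 2*h*(-10 + h))
V(g) = -g
E(Y) = 1225 (E(Y) = (1 - 1*36)**2 = (1 - 36)**2 = (-35)**2 = 1225)
(a(4) + E(-8))**2 = (2*4*(-10 + 4) + 1225)**2 = (2*4*(-6) + 1225)**2 = (-48 + 1225)**2 = 1177**2 = 1385329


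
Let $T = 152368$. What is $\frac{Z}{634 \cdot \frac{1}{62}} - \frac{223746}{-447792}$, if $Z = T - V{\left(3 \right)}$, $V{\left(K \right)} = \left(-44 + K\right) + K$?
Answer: $\frac{352617123599}{23658344} \approx 14905.0$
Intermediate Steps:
$V{\left(K \right)} = -44 + 2 K$
$Z = 152406$ ($Z = 152368 - \left(-44 + 2 \cdot 3\right) = 152368 - \left(-44 + 6\right) = 152368 - -38 = 152368 + 38 = 152406$)
$\frac{Z}{634 \cdot \frac{1}{62}} - \frac{223746}{-447792} = \frac{152406}{634 \cdot \frac{1}{62}} - \frac{223746}{-447792} = \frac{152406}{634 \cdot \frac{1}{62}} - - \frac{37291}{74632} = \frac{152406}{\frac{317}{31}} + \frac{37291}{74632} = 152406 \cdot \frac{31}{317} + \frac{37291}{74632} = \frac{4724586}{317} + \frac{37291}{74632} = \frac{352617123599}{23658344}$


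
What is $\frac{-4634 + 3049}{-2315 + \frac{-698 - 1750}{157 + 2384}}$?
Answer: $\frac{1342495}{1961621} \approx 0.68438$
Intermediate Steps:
$\frac{-4634 + 3049}{-2315 + \frac{-698 - 1750}{157 + 2384}} = - \frac{1585}{-2315 - \frac{2448}{2541}} = - \frac{1585}{-2315 - \frac{816}{847}} = - \frac{1585}{- \frac{1961621}{847}} = \left(-1585\right) \left(- \frac{847}{1961621}\right) = \frac{1342495}{1961621}$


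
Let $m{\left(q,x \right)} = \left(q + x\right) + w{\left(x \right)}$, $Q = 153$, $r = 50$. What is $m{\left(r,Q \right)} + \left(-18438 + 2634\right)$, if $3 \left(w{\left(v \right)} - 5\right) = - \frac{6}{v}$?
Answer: $- \frac{2386190}{153} \approx -15596.0$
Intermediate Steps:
$w{\left(v \right)} = 5 - \frac{2}{v}$ ($w{\left(v \right)} = 5 + \frac{\left(-6\right) \frac{1}{v}}{3} = 5 - \frac{2}{v}$)
$m{\left(q,x \right)} = 5 + q + x - \frac{2}{x}$ ($m{\left(q,x \right)} = \left(q + x\right) + \left(5 - \frac{2}{x}\right) = 5 + q + x - \frac{2}{x}$)
$m{\left(r,Q \right)} + \left(-18438 + 2634\right) = \left(5 + 50 + 153 - \frac{2}{153}\right) + \left(-18438 + 2634\right) = \left(5 + 50 + 153 - \frac{2}{153}\right) - 15804 = \frac{31822}{153} - 15804 = - \frac{2386190}{153}$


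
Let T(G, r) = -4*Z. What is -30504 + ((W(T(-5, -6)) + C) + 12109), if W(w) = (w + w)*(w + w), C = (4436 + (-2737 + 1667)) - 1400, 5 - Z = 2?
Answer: -15853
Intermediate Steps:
Z = 3 (Z = 5 - 1*2 = 5 - 2 = 3)
T(G, r) = -12 (T(G, r) = -4*3 = -12)
C = 1966 (C = (4436 - 1070) - 1400 = 3366 - 1400 = 1966)
W(w) = 4*w² (W(w) = (2*w)*(2*w) = 4*w²)
-30504 + ((W(T(-5, -6)) + C) + 12109) = -30504 + ((4*(-12)² + 1966) + 12109) = -30504 + ((4*144 + 1966) + 12109) = -30504 + ((576 + 1966) + 12109) = -30504 + (2542 + 12109) = -30504 + 14651 = -15853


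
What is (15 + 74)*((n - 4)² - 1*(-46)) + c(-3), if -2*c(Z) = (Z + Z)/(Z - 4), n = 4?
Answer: 28655/7 ≈ 4093.6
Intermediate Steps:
c(Z) = -Z/(-4 + Z) (c(Z) = -(Z + Z)/(2*(Z - 4)) = -2*Z/(2*(-4 + Z)) = -Z/(-4 + Z))
(15 + 74)*((n - 4)² - 1*(-46)) + c(-3) = (15 + 74)*((4 - 4)² - 1*(-46)) - 1*(-3)/(-4 - 3) = 89*(0² + 46) - 1*(-3)/(-7) = 89*(0 + 46) - 1*(-3)*(-⅐) = 89*46 - 3/7 = 4094 - 3/7 = 28655/7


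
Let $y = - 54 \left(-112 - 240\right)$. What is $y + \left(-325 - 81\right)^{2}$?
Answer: $183844$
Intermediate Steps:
$y = 19008$ ($y = \left(-54\right) \left(-352\right) = 19008$)
$y + \left(-325 - 81\right)^{2} = 19008 + \left(-325 - 81\right)^{2} = 19008 + \left(-406\right)^{2} = 19008 + 164836 = 183844$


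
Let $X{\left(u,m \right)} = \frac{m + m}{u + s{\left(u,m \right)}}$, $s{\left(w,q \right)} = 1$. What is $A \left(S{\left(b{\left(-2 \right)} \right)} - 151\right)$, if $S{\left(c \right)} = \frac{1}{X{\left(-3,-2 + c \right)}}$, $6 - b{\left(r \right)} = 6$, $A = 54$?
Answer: $-8127$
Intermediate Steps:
$b{\left(r \right)} = 0$ ($b{\left(r \right)} = 6 - 6 = 0$)
$X{\left(u,m \right)} = \frac{2 m}{1 + u}$ ($X{\left(u,m \right)} = \frac{m + m}{u + 1} = \frac{2 m}{1 + u}$)
$S{\left(c \right)} = \frac{1}{2 - c}$ ($S{\left(c \right)} = \frac{1}{2 \left(-2 + c\right) \frac{1}{1 - 3}} = \frac{1}{2 \left(-2 + c\right) \frac{1}{-2}} = \frac{1}{2 \left(-2 + c\right) \left(- \frac{1}{2}\right)} = \frac{1}{2 - c}$)
$A \left(S{\left(b{\left(-2 \right)} \right)} - 151\right) = 54 \left(\frac{1}{2 - 0} - 151\right) = 54 \left(\frac{1}{2 + 0} - 151\right) = 54 \left(\frac{1}{2} - 151\right) = 54 \left(- \frac{301}{2}\right) = -8127$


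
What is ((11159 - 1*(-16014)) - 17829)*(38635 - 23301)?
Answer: 143280896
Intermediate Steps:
((11159 - 1*(-16014)) - 17829)*(38635 - 23301) = ((11159 + 16014) - 17829)*15334 = (27173 - 17829)*15334 = 9344*15334 = 143280896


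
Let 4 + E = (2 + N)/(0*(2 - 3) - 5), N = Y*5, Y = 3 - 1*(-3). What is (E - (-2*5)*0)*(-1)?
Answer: 52/5 ≈ 10.400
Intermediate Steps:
Y = 6 (Y = 3 + 3 = 6)
N = 30 (N = 6*5 = 30)
E = -52/5 (E = -4 + (2 + 30)/(0*(2 - 3) - 5) = -4 + 32/(0*(-1) - 5) = -4 + 32/(0 - 5) = -4 + 32/(-5) = -4 + 32*(-⅕) = -4 - 32/5 = -52/5 ≈ -10.400)
(E - (-2*5)*0)*(-1) = (-52/5 - (-2*5)*0)*(-1) = (-52/5 - (-10)*0)*(-1) = (-52/5 - 1*0)*(-1) = (-52/5 + 0)*(-1) = -52/5*(-1) = 52/5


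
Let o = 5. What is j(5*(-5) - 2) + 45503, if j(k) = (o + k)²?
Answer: 45987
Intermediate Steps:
j(k) = (5 + k)²
j(5*(-5) - 2) + 45503 = (5 + (5*(-5) - 2))² + 45503 = (5 + (-25 - 2))² + 45503 = (5 - 27)² + 45503 = (-22)² + 45503 = 484 + 45503 = 45987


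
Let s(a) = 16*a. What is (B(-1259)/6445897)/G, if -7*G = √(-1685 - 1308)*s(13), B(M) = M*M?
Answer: 11095567*I*√2993/4012854501968 ≈ 0.00015127*I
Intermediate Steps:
B(M) = M²
G = -208*I*√2993/7 (G = -√(-1685 - 1308)*16*13/7 = -√(-2993)*208/7 = -I*√2993*208/7 = -208*I*√2993/7 ≈ -1625.6*I)
(B(-1259)/6445897)/G = ((-1259)²/6445897)/((-208*I*√2993/7)) = (1585081*(1/6445897))*(7*I*√2993/622544) = 1585081*(7*I*√2993/622544)/6445897 = 11095567*I*√2993/4012854501968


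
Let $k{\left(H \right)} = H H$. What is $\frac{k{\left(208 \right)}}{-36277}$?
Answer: $- \frac{43264}{36277} \approx -1.1926$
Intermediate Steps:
$k{\left(H \right)} = H^{2}$
$\frac{k{\left(208 \right)}}{-36277} = \frac{208^{2}}{-36277} = 43264 \left(- \frac{1}{36277}\right) = - \frac{43264}{36277}$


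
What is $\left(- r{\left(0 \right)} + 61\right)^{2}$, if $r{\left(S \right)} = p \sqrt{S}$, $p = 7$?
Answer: $3721$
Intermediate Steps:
$r{\left(S \right)} = 7 \sqrt{S}$
$\left(- r{\left(0 \right)} + 61\right)^{2} = \left(- 7 \sqrt{0} + 61\right)^{2} = \left(- 7 \cdot 0 + 61\right)^{2} = \left(\left(-1\right) 0 + 61\right)^{2} = \left(0 + 61\right)^{2} = 61^{2} = 3721$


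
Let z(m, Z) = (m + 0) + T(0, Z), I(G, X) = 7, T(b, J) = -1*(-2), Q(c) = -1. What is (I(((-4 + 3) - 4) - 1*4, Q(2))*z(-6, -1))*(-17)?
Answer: 476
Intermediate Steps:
T(b, J) = 2
z(m, Z) = 2 + m (z(m, Z) = (m + 0) + 2 = m + 2 = 2 + m)
(I(((-4 + 3) - 4) - 1*4, Q(2))*z(-6, -1))*(-17) = (7*(2 - 6))*(-17) = (7*(-4))*(-17) = -28*(-17) = 476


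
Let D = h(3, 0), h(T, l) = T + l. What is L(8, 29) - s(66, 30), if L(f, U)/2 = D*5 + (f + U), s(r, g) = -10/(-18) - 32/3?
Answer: 1027/9 ≈ 114.11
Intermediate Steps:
s(r, g) = -91/9 (s(r, g) = -10*(-1/18) - 32*⅓ = 5/9 - 32/3 = -91/9)
D = 3 (D = 3 + 0 = 3)
L(f, U) = 30 + 2*U + 2*f (L(f, U) = 2*(3*5 + (f + U)) = 2*(15 + (U + f)) = 2*(15 + U + f) = 30 + 2*U + 2*f)
L(8, 29) - s(66, 30) = (30 + 2*29 + 2*8) - 1*(-91/9) = (30 + 58 + 16) + 91/9 = 104 + 91/9 = 1027/9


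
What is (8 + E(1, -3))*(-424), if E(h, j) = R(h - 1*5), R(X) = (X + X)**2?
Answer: -30528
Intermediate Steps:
R(X) = 4*X**2 (R(X) = (2*X)**2 = 4*X**2)
E(h, j) = 4*(-5 + h)**2 (E(h, j) = 4*(h - 1*5)**2 = 4*(h - 5)**2 = 4*(-5 + h)**2)
(8 + E(1, -3))*(-424) = (8 + 4*(-5 + 1)**2)*(-424) = (8 + 4*(-4)**2)*(-424) = (8 + 4*16)*(-424) = (8 + 64)*(-424) = 72*(-424) = -30528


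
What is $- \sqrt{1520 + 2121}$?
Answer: $- \sqrt{3641} \approx -60.341$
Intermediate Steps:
$- \sqrt{1520 + 2121} = - \sqrt{3641}$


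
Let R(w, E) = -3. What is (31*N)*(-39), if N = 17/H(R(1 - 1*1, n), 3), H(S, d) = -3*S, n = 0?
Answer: -6851/3 ≈ -2283.7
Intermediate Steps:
N = 17/9 (N = 17/((-3*(-3))) = 17/9 ≈ 1.8889)
(31*N)*(-39) = (31*(17/9))*(-39) = (527/9)*(-39) = -6851/3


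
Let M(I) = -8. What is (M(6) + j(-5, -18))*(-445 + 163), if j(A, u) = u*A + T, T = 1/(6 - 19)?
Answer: -300330/13 ≈ -23102.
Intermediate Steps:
T = -1/13 (T = 1/(-13) = -1/13 ≈ -0.076923)
j(A, u) = -1/13 + A*u (j(A, u) = u*A - 1/13 = A*u - 1/13 = -1/13 + A*u)
(M(6) + j(-5, -18))*(-445 + 163) = (-8 + (-1/13 - 5*(-18)))*(-445 + 163) = (-8 + (-1/13 + 90))*(-282) = (-8 + 1169/13)*(-282) = (1065/13)*(-282) = -300330/13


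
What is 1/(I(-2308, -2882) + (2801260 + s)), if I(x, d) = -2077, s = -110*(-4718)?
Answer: 1/3318163 ≈ 3.0137e-7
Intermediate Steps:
s = 518980
1/(I(-2308, -2882) + (2801260 + s)) = 1/(-2077 + (2801260 + 518980)) = 1/(-2077 + 3320240) = 1/3318163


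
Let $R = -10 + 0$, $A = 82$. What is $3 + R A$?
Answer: $-817$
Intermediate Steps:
$R = -10$
$3 + R A = 3 - 820 = -817$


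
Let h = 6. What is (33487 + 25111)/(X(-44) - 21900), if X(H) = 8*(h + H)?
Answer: -29299/11102 ≈ -2.6391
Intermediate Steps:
X(H) = 48 + 8*H (X(H) = 8*(6 + H) = 48 + 8*H)
(33487 + 25111)/(X(-44) - 21900) = (33487 + 25111)/((48 + 8*(-44)) - 21900) = 58598/((48 - 352) - 21900) = 58598/(-304 - 21900) = 58598/(-22204) = 58598*(-1/22204) = -29299/11102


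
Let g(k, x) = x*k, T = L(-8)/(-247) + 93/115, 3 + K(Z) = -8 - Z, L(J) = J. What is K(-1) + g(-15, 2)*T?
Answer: -200156/5681 ≈ -35.233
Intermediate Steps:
K(Z) = -11 - Z (K(Z) = -3 + (-8 - Z) = -11 - Z)
T = 23891/28405 (T = -8/(-247) + 93/115 = -8*(-1/247) + 93*(1/115) = 8/247 + 93/115 = 23891/28405 ≈ 0.84108)
g(k, x) = k*x
K(-1) + g(-15, 2)*T = (-11 - 1*(-1)) - 15*2*(23891/28405) = (-11 + 1) - 30*23891/28405 = -10 - 143346/5681 = -200156/5681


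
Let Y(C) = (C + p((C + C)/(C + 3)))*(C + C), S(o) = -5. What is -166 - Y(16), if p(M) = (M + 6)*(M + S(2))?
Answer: 49578/361 ≈ 137.34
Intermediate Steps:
p(M) = (-5 + M)*(6 + M) (p(M) = (M + 6)*(M - 5) = (6 + M)*(-5 + M) = (-5 + M)*(6 + M))
Y(C) = 2*C*(-30 + C + 2*C/(3 + C) + 4*C²/(3 + C)²) (Y(C) = (C + (-30 + (C + C)/(C + 3) + ((C + C)/(C + 3))²))*(C + C) = (C + (-30 + (2*C)/(3 + C) + ((2*C)/(3 + C))²))*(2*C) = (C + (-30 + 2*C/(3 + C) + (2*C/(3 + C))²))*(2*C) = (C + (-30 + 2*C/(3 + C) + 4*C²/(3 + C)²))*(2*C) = (-30 + C + 2*C/(3 + C) + 4*C²/(3 + C)²)*(2*C) = 2*C*(-30 + C + 2*C/(3 + C) + 4*C²/(3 + C)²))
-166 - Y(16) = -166 - 2*16*(-270 + 16³ - 165*16 - 18*16²)/(9 + 16² + 6*16) = -166 - 2*16*(-270 + 4096 - 2640 - 18*256)/(9 + 256 + 96) = -166 - 2*16*(-270 + 4096 - 2640 - 4608)/361 = -166 - 2*16*(-3422)/361 = -166 - 1*(-109504/361) = -166 + 109504/361 = 49578/361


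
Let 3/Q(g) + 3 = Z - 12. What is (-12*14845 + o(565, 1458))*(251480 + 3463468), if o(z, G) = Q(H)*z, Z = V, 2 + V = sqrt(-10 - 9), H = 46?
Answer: -50983885984095/77 - 1574209215*I*sqrt(19)/77 ≈ -6.6213e+11 - 8.9114e+7*I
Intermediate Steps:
V = -2 + I*sqrt(19) (V = -2 + sqrt(-10 - 9) = -2 + sqrt(-19) = -2 + I*sqrt(19) ≈ -2.0 + 4.3589*I)
Z = -2 + I*sqrt(19) ≈ -2.0 + 4.3589*I
Q(g) = 3/(-17 + I*sqrt(19)) (Q(g) = 3/(-3 + ((-2 + I*sqrt(19)) - 12)) = 3/(-3 + (-14 + I*sqrt(19))) = 3/(-17 + I*sqrt(19)))
o(z, G) = z*(-51/308 - 3*I*sqrt(19)/308) (o(z, G) = (-51/308 - 3*I*sqrt(19)/308)*z = z*(-51/308 - 3*I*sqrt(19)/308))
(-12*14845 + o(565, 1458))*(251480 + 3463468) = (-12*14845 + (-51/308*565 - 3/308*I*565*sqrt(19)))*(251480 + 3463468) = (-178140 + (-28815/308 - 1695*I*sqrt(19)/308))*3714948 = (-54895935/308 - 1695*I*sqrt(19)/308)*3714948 = -50983885984095/77 - 1574209215*I*sqrt(19)/77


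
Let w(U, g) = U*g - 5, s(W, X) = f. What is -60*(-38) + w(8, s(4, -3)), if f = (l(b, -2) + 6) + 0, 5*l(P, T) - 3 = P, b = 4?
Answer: 11671/5 ≈ 2334.2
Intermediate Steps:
l(P, T) = 3/5 + P/5
f = 37/5 (f = ((3/5 + (1/5)*4) + 6) + 0 = ((3/5 + 4/5) + 6) + 0 = (7/5 + 6) + 0 = 37/5 + 0 = 37/5 ≈ 7.4000)
s(W, X) = 37/5
w(U, g) = -5 + U*g
-60*(-38) + w(8, s(4, -3)) = -60*(-38) + (-5 + 8*(37/5)) = 2280 + (-5 + 296/5) = 2280 + 271/5 = 11671/5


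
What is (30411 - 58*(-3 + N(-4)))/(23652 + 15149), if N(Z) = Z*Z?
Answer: 29657/38801 ≈ 0.76434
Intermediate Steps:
N(Z) = Z²
(30411 - 58*(-3 + N(-4)))/(23652 + 15149) = (30411 - 58*(-3 + (-4)²))/(23652 + 15149) = (30411 - 58*(-3 + 16))/38801 = (30411 - 58*13)*(1/38801) = (30411 - 754)*(1/38801) = 29657*(1/38801) = 29657/38801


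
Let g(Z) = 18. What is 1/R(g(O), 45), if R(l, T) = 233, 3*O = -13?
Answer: 1/233 ≈ 0.0042918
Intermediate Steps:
O = -13/3 (O = (⅓)*(-13) = -13/3 ≈ -4.3333)
1/R(g(O), 45) = 1/233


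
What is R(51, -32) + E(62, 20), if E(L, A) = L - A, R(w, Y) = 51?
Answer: 93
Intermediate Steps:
R(51, -32) + E(62, 20) = 51 + (62 - 1*20) = 51 + (62 - 20) = 51 + 42 = 93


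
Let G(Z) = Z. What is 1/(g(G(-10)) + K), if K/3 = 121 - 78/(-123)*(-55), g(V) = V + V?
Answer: 41/9773 ≈ 0.0041952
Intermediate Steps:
g(V) = 2*V
K = 10593/41 (K = 3*(121 - 78/(-123)*(-55)) = 3*(121 - 78*(-1/123)*(-55)) = 3*(121 + (26/41)*(-55)) = 3*(121 - 1430/41) = 3*(3531/41) = 10593/41 ≈ 258.37)
1/(g(G(-10)) + K) = 1/(2*(-10) + 10593/41) = 1/(-20 + 10593/41) = 1/(9773/41) = 41/9773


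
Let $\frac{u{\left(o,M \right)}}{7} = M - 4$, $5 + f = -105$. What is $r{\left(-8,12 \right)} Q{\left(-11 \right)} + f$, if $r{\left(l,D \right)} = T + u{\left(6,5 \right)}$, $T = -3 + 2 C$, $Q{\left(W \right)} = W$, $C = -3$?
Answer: $-88$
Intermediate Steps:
$f = -110$ ($f = -5 - 105 = -110$)
$u{\left(o,M \right)} = -28 + 7 M$ ($u{\left(o,M \right)} = 7 \left(M - 4\right) = 7 \left(-4 + M\right) = -28 + 7 M$)
$T = -9$ ($T = -3 + 2 \left(-3\right) = -3 - 6 = -9$)
$r{\left(l,D \right)} = -2$ ($r{\left(l,D \right)} = -9 + \left(-28 + 7 \cdot 5\right) = -9 + \left(-28 + 35\right) = -9 + 7 = -2$)
$r{\left(-8,12 \right)} Q{\left(-11 \right)} + f = \left(-2\right) \left(-11\right) - 110 = 22 - 110 = -88$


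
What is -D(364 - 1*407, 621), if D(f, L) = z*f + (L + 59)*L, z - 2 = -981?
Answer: -464377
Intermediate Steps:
z = -979 (z = 2 - 981 = -979)
D(f, L) = -979*f + L*(59 + L) (D(f, L) = -979*f + (L + 59)*L = -979*f + (59 + L)*L = -979*f + L*(59 + L))
-D(364 - 1*407, 621) = -(621**2 - 979*(364 - 1*407) + 59*621) = -(385641 - 979*(364 - 407) + 36639) = -(385641 - 979*(-43) + 36639) = -(385641 + 42097 + 36639) = -1*464377 = -464377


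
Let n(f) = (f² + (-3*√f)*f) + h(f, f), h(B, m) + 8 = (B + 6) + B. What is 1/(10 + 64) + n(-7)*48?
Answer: 117217/74 + 1008*I*√7 ≈ 1584.0 + 2666.9*I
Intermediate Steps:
h(B, m) = -2 + 2*B (h(B, m) = -8 + ((B + 6) + B) = -8 + ((6 + B) + B) = -8 + (6 + 2*B) = -2 + 2*B)
n(f) = -2 + f² - 3*f^(3/2) + 2*f (n(f) = (f² + (-3*√f)*f) + (-2 + 2*f) = (f² - 3*f^(3/2)) + (-2 + 2*f) = -2 + f² - 3*f^(3/2) + 2*f)
1/(10 + 64) + n(-7)*48 = 1/(10 + 64) + (-2 + (-7)² - (-21)*I*√7 + 2*(-7))*48 = 1/74 + (-2 + 49 - (-21)*I*√7 - 14)*48 = 1/74 + (-2 + 49 + 21*I*√7 - 14)*48 = 1/74 + (33 + 21*I*√7)*48 = 1/74 + (1584 + 1008*I*√7) = 117217/74 + 1008*I*√7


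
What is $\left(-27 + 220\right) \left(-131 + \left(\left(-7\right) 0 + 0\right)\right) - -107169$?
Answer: $81886$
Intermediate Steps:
$\left(-27 + 220\right) \left(-131 + \left(\left(-7\right) 0 + 0\right)\right) - -107169 = 193 \left(-131 + \left(0 + 0\right)\right) + 107169 = 193 \left(-131 + 0\right) + 107169 = 193 \left(-131\right) + 107169 = -25283 + 107169 = 81886$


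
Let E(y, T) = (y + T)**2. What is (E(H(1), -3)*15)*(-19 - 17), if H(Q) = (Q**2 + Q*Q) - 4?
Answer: -13500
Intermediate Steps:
H(Q) = -4 + 2*Q**2 (H(Q) = (Q**2 + Q**2) - 4 = 2*Q**2 - 4 = -4 + 2*Q**2)
E(y, T) = (T + y)**2
(E(H(1), -3)*15)*(-19 - 17) = ((-3 + (-4 + 2*1**2))**2*15)*(-19 - 17) = ((-3 + (-4 + 2*1))**2*15)*(-36) = ((-3 + (-4 + 2))**2*15)*(-36) = ((-3 - 2)**2*15)*(-36) = ((-5)**2*15)*(-36) = (25*15)*(-36) = 375*(-36) = -13500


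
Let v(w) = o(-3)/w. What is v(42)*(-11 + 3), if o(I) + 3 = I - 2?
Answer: 32/21 ≈ 1.5238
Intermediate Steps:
o(I) = -5 + I (o(I) = -3 + (I - 2) = -3 + (-2 + I) = -5 + I)
v(w) = -8/w (v(w) = (-5 - 3)/w = -8/w)
v(42)*(-11 + 3) = (-8/42)*(-11 + 3) = -8*1/42*(-8) = -4/21*(-8) = 32/21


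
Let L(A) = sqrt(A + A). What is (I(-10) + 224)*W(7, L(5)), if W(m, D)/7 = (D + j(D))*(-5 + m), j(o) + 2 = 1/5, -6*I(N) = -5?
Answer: -28329/5 + 9443*sqrt(10)/3 ≈ 4288.0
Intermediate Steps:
I(N) = 5/6 (I(N) = -1/6*(-5) = 5/6)
L(A) = sqrt(2)*sqrt(A) (L(A) = sqrt(2*A) = sqrt(2)*sqrt(A))
j(o) = -9/5 (j(o) = -2 + 1/5 = -9/5)
W(m, D) = 7*(-5 + m)*(-9/5 + D) (W(m, D) = 7*((D - 9/5)*(-5 + m)) = 7*((-9/5 + D)*(-5 + m)) = 7*((-5 + m)*(-9/5 + D)) = 7*(-5 + m)*(-9/5 + D))
(I(-10) + 224)*W(7, L(5)) = (5/6 + 224)*(63 - 35*sqrt(2)*sqrt(5) - 63/5*7 + 7*(sqrt(2)*sqrt(5))*7) = 1349*(63 - 35*sqrt(10) - 441/5 + 7*sqrt(10)*7)/6 = 1349*(63 - 35*sqrt(10) - 441/5 + 49*sqrt(10))/6 = 1349*(-126/5 + 14*sqrt(10))/6 = -28329/5 + 9443*sqrt(10)/3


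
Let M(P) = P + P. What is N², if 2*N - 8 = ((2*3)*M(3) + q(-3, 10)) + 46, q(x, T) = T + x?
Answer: 9409/4 ≈ 2352.3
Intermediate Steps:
M(P) = 2*P
N = 97/2 (N = 4 + (((2*3)*(2*3) + (10 - 3)) + 46)/2 = 4 + ((6*6 + 7) + 46)/2 = 4 + ((36 + 7) + 46)/2 = 4 + (43 + 46)/2 = 4 + (½)*89 = 4 + 89/2 = 97/2 ≈ 48.500)
N² = (97/2)² = 9409/4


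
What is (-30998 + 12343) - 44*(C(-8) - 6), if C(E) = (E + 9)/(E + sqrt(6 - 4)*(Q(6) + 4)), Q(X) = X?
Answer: -312691/17 - 55*sqrt(2)/17 ≈ -18398.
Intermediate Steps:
C(E) = (9 + E)/(E + 10*sqrt(2)) (C(E) = (E + 9)/(E + sqrt(6 - 4)*(6 + 4)) = (9 + E)/(E + sqrt(2)*10) = (9 + E)/(E + 10*sqrt(2)))
(-30998 + 12343) - 44*(C(-8) - 6) = (-30998 + 12343) - 44*((9 - 8)/(-8 + 10*sqrt(2)) - 6) = -18655 - 44*(1/(-8 + 10*sqrt(2)) - 6) = -18655 - 44*(-6 + 1/(-8 + 10*sqrt(2))) = -18655 + (264 - 44/(-8 + 10*sqrt(2))) = -18391 - 44/(-8 + 10*sqrt(2))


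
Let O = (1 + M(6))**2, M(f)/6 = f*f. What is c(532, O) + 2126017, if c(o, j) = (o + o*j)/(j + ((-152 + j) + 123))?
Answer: 200187426413/94149 ≈ 2.1263e+6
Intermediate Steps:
M(f) = 6*f**2 (M(f) = 6*(f*f) = 6*f**2)
O = 47089 (O = (1 + 6*6**2)**2 = (1 + 6*36)**2 = (1 + 216)**2 = 217**2 = 47089)
c(o, j) = (o + j*o)/(-29 + 2*j) (c(o, j) = (o + j*o)/(j + (-29 + j)) = (o + j*o)/(-29 + 2*j))
c(532, O) + 2126017 = 532*(1 + 47089)/(-29 + 2*47089) + 2126017 = 532*47090/(-29 + 94178) + 2126017 = 532*47090/94149 + 2126017 = 532*(1/94149)*47090 + 2126017 = 25051880/94149 + 2126017 = 200187426413/94149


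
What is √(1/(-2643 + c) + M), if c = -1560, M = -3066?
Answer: I*√6017948333/1401 ≈ 55.371*I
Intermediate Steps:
√(1/(-2643 + c) + M) = √(1/(-2643 - 1560) - 3066) = √(1/(-4203) - 3066) = √(-1/4203 - 3066) = √(-12886399/4203) = I*√6017948333/1401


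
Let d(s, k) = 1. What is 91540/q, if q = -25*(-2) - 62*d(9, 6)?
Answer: -22885/3 ≈ -7628.3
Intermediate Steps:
q = -12 (q = -25*(-2) - 62*1 = 50 - 62 = -12)
91540/q = 91540/(-12) = 91540*(-1/12) = -22885/3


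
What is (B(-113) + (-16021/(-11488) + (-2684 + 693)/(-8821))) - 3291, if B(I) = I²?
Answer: 960623465593/101335648 ≈ 9479.6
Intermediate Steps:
(B(-113) + (-16021/(-11488) + (-2684 + 693)/(-8821))) - 3291 = ((-113)² + (-16021/(-11488) + (-2684 + 693)/(-8821))) - 3291 = (12769 + (-16021*(-1/11488) - 1991*(-1/8821))) - 3291 = (12769 + (16021/11488 + 1991/8821)) - 3291 = (12769 + 164193849/101335648) - 3291 = 1294119083161/101335648 - 3291 = 960623465593/101335648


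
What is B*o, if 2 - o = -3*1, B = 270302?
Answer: 1351510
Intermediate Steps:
o = 5 (o = 2 - (-3) = 2 - 1*(-3) = 2 + 3 = 5)
B*o = 270302*5 = 1351510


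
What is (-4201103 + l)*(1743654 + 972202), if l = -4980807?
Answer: -24936745364960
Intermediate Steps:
(-4201103 + l)*(1743654 + 972202) = (-4201103 - 4980807)*(1743654 + 972202) = -9181910*2715856 = -24936745364960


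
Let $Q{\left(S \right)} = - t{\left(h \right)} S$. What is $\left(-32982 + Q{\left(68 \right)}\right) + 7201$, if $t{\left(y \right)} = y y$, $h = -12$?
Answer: $-35573$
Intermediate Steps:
$t{\left(y \right)} = y^{2}$
$Q{\left(S \right)} = - 144 S$ ($Q{\left(S \right)} = - \left(-12\right)^{2} S = \left(-1\right) 144 S = - 144 S$)
$\left(-32982 + Q{\left(68 \right)}\right) + 7201 = \left(-32982 - 9792\right) + 7201 = -42774 + 7201 = -35573$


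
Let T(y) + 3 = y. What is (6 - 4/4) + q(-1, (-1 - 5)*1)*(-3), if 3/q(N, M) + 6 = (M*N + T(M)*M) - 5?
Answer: 236/49 ≈ 4.8163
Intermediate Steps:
T(y) = -3 + y
q(N, M) = 3/(-11 + M*N + M*(-3 + M)) (q(N, M) = 3/(-6 + ((M*N + (-3 + M)*M) - 5)) = 3/(-6 + ((M*N + M*(-3 + M)) - 5)) = 3/(-6 + (-5 + M*N + M*(-3 + M))) = 3/(-11 + M*N + M*(-3 + M)))
(6 - 4/4) + q(-1, (-1 - 5)*1)*(-3) = (6 - 4/4) + (3/(-11 + ((-1 - 5)*1)*(-1) + ((-1 - 5)*1)*(-3 + (-1 - 5)*1)))*(-3) = (6 - 4/4) + (3/(-11 - 6*1*(-1) + (-6*1)*(-3 - 6*1)))*(-3) = (6 - 1*1) + (3/(-11 - 6*(-1) - 6*(-3 - 6)))*(-3) = (6 - 1) + (3/(-11 + 6 - 6*(-9)))*(-3) = 5 + (3/(-11 + 6 + 54))*(-3) = 5 + (3/49)*(-3) = 5 - 9/49 = 236/49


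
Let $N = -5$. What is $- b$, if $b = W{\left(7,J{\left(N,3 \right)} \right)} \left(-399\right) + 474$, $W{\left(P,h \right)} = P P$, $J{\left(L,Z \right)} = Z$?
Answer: $19077$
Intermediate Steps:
$W{\left(P,h \right)} = P^{2}$
$b = -19077$ ($b = 7^{2} \left(-399\right) + 474 = 49 \left(-399\right) + 474 = -19551 + 474 = -19077$)
$- b = \left(-1\right) \left(-19077\right) = 19077$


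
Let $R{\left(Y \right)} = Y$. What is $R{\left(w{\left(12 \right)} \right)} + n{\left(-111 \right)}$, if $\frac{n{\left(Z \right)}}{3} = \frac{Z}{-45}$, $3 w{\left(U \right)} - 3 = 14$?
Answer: $\frac{196}{15} \approx 13.067$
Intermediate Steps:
$w{\left(U \right)} = \frac{17}{3}$ ($w{\left(U \right)} = 1 + \frac{1}{3} \cdot 14 = 1 + \frac{14}{3} = \frac{17}{3}$)
$n{\left(Z \right)} = - \frac{Z}{15}$ ($n{\left(Z \right)} = 3 \frac{Z}{-45} = 3 Z \left(- \frac{1}{45}\right) = 3 \left(- \frac{Z}{45}\right) = - \frac{Z}{15}$)
$R{\left(w{\left(12 \right)} \right)} + n{\left(-111 \right)} = \frac{17}{3} - - \frac{37}{5} = \frac{17}{3} + \frac{37}{5} = \frac{196}{15}$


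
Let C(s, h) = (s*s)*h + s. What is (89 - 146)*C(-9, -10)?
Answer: 46683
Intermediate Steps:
C(s, h) = s + h*s² (C(s, h) = s²*h + s = h*s² + s = s + h*s²)
(89 - 146)*C(-9, -10) = (89 - 146)*(-9*(1 - 10*(-9))) = -(-513)*(1 + 90) = -(-513)*91 = -57*(-819) = 46683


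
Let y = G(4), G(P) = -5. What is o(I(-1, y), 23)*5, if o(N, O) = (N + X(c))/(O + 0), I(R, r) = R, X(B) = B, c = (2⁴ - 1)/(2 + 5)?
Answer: 40/161 ≈ 0.24845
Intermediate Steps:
c = 15/7 (c = (16 - 1)/7 = 15*(⅐) = 15/7 ≈ 2.1429)
y = -5
o(N, O) = (15/7 + N)/O (o(N, O) = (N + 15/7)/(O + 0) = (15/7 + N)/O)
o(I(-1, y), 23)*5 = ((15/7 - 1)/23)*5 = ((1/23)*(8/7))*5 = (8/161)*5 = 40/161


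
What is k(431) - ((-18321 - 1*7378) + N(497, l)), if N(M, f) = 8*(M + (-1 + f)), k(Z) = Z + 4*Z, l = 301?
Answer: 21478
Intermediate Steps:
k(Z) = 5*Z
N(M, f) = -8 + 8*M + 8*f (N(M, f) = 8*(-1 + M + f) = -8 + 8*M + 8*f)
k(431) - ((-18321 - 1*7378) + N(497, l)) = 5*431 - ((-18321 - 1*7378) + (-8 + 8*497 + 8*301)) = 2155 - ((-18321 - 7378) + (-8 + 3976 + 2408)) = 2155 - (-25699 + 6376) = 2155 - 1*(-19323) = 2155 + 19323 = 21478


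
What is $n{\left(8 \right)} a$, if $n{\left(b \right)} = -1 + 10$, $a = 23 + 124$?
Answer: $1323$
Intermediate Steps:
$a = 147$
$n{\left(b \right)} = 9$
$n{\left(8 \right)} a = 9 \cdot 147 = 1323$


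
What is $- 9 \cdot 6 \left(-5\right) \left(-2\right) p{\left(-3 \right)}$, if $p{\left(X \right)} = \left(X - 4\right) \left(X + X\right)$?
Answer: $-22680$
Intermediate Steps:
$p{\left(X \right)} = 2 X \left(-4 + X\right)$ ($p{\left(X \right)} = \left(-4 + X\right) 2 X = 2 X \left(-4 + X\right)$)
$- 9 \cdot 6 \left(-5\right) \left(-2\right) p{\left(-3 \right)} = - 9 \cdot 6 \left(-5\right) \left(-2\right) 2 \left(-3\right) \left(-4 - 3\right) = - 9 \left(\left(-30\right) \left(-2\right)\right) 2 \left(-3\right) \left(-7\right) = \left(-9\right) 60 \cdot 42 = \left(-540\right) 42 = -22680$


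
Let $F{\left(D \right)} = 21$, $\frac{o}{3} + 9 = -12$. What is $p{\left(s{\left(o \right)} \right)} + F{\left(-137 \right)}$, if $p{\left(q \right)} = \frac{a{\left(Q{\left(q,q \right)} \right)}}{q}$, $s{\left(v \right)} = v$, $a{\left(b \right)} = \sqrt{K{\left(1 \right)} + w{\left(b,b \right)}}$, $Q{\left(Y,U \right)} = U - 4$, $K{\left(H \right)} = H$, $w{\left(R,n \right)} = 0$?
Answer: $\frac{1322}{63} \approx 20.984$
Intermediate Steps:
$o = -63$ ($o = -27 + 3 \left(-12\right) = -27 - 36 = -63$)
$Q{\left(Y,U \right)} = -4 + U$
$a{\left(b \right)} = 1$ ($a{\left(b \right)} = \sqrt{1 + 0} = \sqrt{1} = 1$)
$p{\left(q \right)} = \frac{1}{q}$ ($p{\left(q \right)} = 1 \frac{1}{q} = \frac{1}{q}$)
$p{\left(s{\left(o \right)} \right)} + F{\left(-137 \right)} = \frac{1}{-63} + 21 = - \frac{1}{63} + 21 = \frac{1322}{63}$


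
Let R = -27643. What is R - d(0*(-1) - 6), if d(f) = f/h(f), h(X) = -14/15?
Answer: -193546/7 ≈ -27649.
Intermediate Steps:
h(X) = -14/15 (h(X) = -14*1/15 = -14/15)
d(f) = -15*f/14 (d(f) = f/(-14/15) = f*(-15/14) = -15*f/14)
R - d(0*(-1) - 6) = -27643 - (-15)*(0*(-1) - 6)/14 = -27643 - (-15)*(0 - 6)/14 = -27643 - (-15)*(-6)/14 = -27643 - 1*45/7 = -27643 - 45/7 = -193546/7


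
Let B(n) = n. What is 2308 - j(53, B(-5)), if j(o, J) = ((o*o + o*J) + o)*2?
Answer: -2886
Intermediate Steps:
j(o, J) = 2*o + 2*o² + 2*J*o (j(o, J) = ((o² + J*o) + o)*2 = (o + o² + J*o)*2 = 2*o + 2*o² + 2*J*o)
2308 - j(53, B(-5)) = 2308 - 2*53*(1 - 5 + 53) = 2308 - 2*53*49 = 2308 - 1*5194 = 2308 - 5194 = -2886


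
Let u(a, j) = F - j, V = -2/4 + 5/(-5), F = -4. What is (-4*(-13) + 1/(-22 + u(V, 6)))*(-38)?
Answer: -31597/16 ≈ -1974.8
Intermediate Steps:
V = -3/2 (V = -2*¼ + 5*(-⅕) = -½ - 1 = -3/2 ≈ -1.5000)
u(a, j) = -4 - j
(-4*(-13) + 1/(-22 + u(V, 6)))*(-38) = (-4*(-13) + 1/(-22 + (-4 - 1*6)))*(-38) = (52 + 1/(-22 + (-4 - 6)))*(-38) = (52 + 1/(-22 - 10))*(-38) = (52 + 1/(-32))*(-38) = (52 - 1/32)*(-38) = (1663/32)*(-38) = -31597/16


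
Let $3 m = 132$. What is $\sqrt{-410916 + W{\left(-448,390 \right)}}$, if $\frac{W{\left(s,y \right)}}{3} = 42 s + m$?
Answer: $4 i \sqrt{29202} \approx 683.54 i$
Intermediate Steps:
$m = 44$ ($m = \frac{1}{3} \cdot 132 = 44$)
$W{\left(s,y \right)} = 132 + 126 s$ ($W{\left(s,y \right)} = 3 \left(42 s + 44\right) = 3 \left(44 + 42 s\right) = 132 + 126 s$)
$\sqrt{-410916 + W{\left(-448,390 \right)}} = \sqrt{-410916 + \left(132 + 126 \left(-448\right)\right)} = \sqrt{-410916 + \left(132 - 56448\right)} = \sqrt{-410916 - 56316} = \sqrt{-467232} = 4 i \sqrt{29202}$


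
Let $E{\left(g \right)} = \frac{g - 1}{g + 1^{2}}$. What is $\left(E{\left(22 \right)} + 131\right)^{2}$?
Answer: $\frac{9205156}{529} \approx 17401.0$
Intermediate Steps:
$E{\left(g \right)} = \frac{-1 + g}{1 + g}$ ($E{\left(g \right)} = \frac{-1 + g}{g + 1} = \frac{-1 + g}{1 + g}$)
$\left(E{\left(22 \right)} + 131\right)^{2} = \left(\frac{-1 + 22}{1 + 22} + 131\right)^{2} = \left(\frac{1}{23} \cdot 21 + 131\right)^{2} = \left(\frac{21}{23} + 131\right)^{2} = \left(\frac{3034}{23}\right)^{2} = \frac{9205156}{529}$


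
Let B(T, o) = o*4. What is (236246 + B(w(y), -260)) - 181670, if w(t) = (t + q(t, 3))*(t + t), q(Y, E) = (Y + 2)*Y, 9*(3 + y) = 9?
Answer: 53536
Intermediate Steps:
y = -2 (y = -3 + (1/9)*9 = -3 + 1 = -2)
q(Y, E) = Y*(2 + Y) (q(Y, E) = (2 + Y)*Y = Y*(2 + Y))
w(t) = 2*t*(t + t*(2 + t)) (w(t) = (t + t*(2 + t))*(t + t) = (t + t*(2 + t))*(2*t) = 2*t*(t + t*(2 + t)))
B(T, o) = 4*o
(236246 + B(w(y), -260)) - 181670 = (236246 + 4*(-260)) - 181670 = (236246 - 1040) - 181670 = 235206 - 181670 = 53536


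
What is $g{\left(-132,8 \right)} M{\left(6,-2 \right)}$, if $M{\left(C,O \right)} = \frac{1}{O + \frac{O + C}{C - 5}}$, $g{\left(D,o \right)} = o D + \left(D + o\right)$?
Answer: $-590$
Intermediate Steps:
$g{\left(D,o \right)} = D + o + D o$ ($g{\left(D,o \right)} = D o + \left(D + o\right) = D + o + D o$)
$M{\left(C,O \right)} = \frac{1}{O + \frac{C + O}{-5 + C}}$
$g{\left(-132,8 \right)} M{\left(6,-2 \right)} = \left(-132 + 8 - 1056\right) \frac{-5 + 6}{6 - -8 + 6 \left(-2\right)} = \left(-132 + 8 - 1056\right) \frac{1}{6 + 8 - 12} \cdot 1 = - 1180 \cdot \frac{1}{2} \cdot 1 = \left(-1180\right) \frac{1}{2} = -590$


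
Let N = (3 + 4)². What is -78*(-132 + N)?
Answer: 6474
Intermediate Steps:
N = 49 (N = 7² = 49)
-78*(-132 + N) = -78*(-132 + 49) = -78*(-83) = 6474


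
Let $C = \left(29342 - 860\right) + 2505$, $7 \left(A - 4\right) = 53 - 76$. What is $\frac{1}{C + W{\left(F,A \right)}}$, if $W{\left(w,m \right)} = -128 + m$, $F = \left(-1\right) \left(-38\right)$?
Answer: $\frac{7}{216018} \approx 3.2405 \cdot 10^{-5}$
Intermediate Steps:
$A = \frac{5}{7}$ ($A = 4 + \frac{53 - 76}{7} = 4 + \frac{1}{7} \left(-23\right) = 4 - \frac{23}{7} = \frac{5}{7} \approx 0.71429$)
$F = 38$
$C = 30987$ ($C = 28482 + 2505 = 30987$)
$\frac{1}{C + W{\left(F,A \right)}} = \frac{1}{30987 + \left(-128 + \frac{5}{7}\right)} = \frac{1}{30987 - \frac{891}{7}} = \frac{1}{\frac{216018}{7}} = \frac{7}{216018}$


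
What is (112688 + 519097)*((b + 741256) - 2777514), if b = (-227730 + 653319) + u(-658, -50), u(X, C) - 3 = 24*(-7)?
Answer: -1017700758690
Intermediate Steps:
u(X, C) = -165 (u(X, C) = 3 + 24*(-7) = 3 - 168 = -165)
b = 425424 (b = (-227730 + 653319) - 165 = 425589 - 165 = 425424)
(112688 + 519097)*((b + 741256) - 2777514) = (112688 + 519097)*((425424 + 741256) - 2777514) = 631785*(1166680 - 2777514) = 631785*(-1610834) = -1017700758690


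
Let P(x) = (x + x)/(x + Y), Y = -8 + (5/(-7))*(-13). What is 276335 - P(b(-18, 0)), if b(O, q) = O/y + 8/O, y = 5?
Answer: 240132567/869 ≈ 2.7633e+5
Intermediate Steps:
Y = 9/7 (Y = -8 + (5*(-⅐))*(-13) = -8 - 5/7*(-13) = -8 + 65/7 = 9/7 ≈ 1.2857)
b(O, q) = 8/O + O/5 (b(O, q) = O/5 + 8/O = 8/O + O/5)
P(x) = 2*x/(9/7 + x) (P(x) = (x + x)/(x + 9/7) = (2*x)/(9/7 + x) = 2*x/(9/7 + x))
276335 - P(b(-18, 0)) = 276335 - 14*(8/(-18) + (⅕)*(-18))/(9 + 7*(8/(-18) + (⅕)*(-18))) = 276335 - 14*(8*(-1/18) - 18/5)/(9 + 7*(8*(-1/18) - 18/5)) = 276335 - 14*(-4/9 - 18/5)/(9 + 7*(-4/9 - 18/5)) = 276335 - 14*(-182)/(45*(9 + 7*(-182/45))) = 276335 - 14*(-182)/(45*(9 - 1274/45)) = 276335 - 14*(-182)/(45*(-869/45)) = 276335 - 14*(-182)*(-45)/(45*869) = 276335 - 1*2548/869 = 276335 - 2548/869 = 240132567/869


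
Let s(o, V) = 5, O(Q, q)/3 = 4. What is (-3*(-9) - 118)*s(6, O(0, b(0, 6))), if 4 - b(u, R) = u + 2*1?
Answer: -455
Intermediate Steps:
b(u, R) = 2 - u (b(u, R) = 4 - (u + 2*1) = 4 - (u + 2) = 4 - (2 + u) = 4 + (-2 - u) = 2 - u)
O(Q, q) = 12 (O(Q, q) = 3*4 = 12)
(-3*(-9) - 118)*s(6, O(0, b(0, 6))) = (-3*(-9) - 118)*5 = (27 - 118)*5 = -91*5 = -455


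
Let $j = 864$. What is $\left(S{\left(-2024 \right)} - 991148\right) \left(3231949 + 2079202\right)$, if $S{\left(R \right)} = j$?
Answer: $-5259547856884$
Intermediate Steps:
$S{\left(R \right)} = 864$
$\left(S{\left(-2024 \right)} - 991148\right) \left(3231949 + 2079202\right) = \left(864 - 991148\right) \left(3231949 + 2079202\right) = \left(-990284\right) 5311151 = -5259547856884$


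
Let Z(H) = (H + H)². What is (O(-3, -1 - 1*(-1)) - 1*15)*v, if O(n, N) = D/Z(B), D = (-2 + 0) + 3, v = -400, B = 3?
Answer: 53900/9 ≈ 5988.9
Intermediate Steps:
Z(H) = 4*H² (Z(H) = (2*H)² = 4*H²)
D = 1 (D = -2 + 3 = 1)
O(n, N) = 1/36 (O(n, N) = 1/(4*3²) = 1/(4*9) = 1/36)
(O(-3, -1 - 1*(-1)) - 1*15)*v = (1/36 - 1*15)*(-400) = (1/36 - 15)*(-400) = -539/36*(-400) = 53900/9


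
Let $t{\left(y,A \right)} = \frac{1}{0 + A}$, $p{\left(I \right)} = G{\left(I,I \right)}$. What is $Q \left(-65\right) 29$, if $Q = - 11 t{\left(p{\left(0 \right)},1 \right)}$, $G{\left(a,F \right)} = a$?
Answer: $20735$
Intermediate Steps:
$p{\left(I \right)} = I$
$t{\left(y,A \right)} = \frac{1}{A}$
$Q = -11$ ($Q = - \frac{11}{1} = \left(-11\right) 1 = -11$)
$Q \left(-65\right) 29 = \left(-11\right) \left(-65\right) 29 = 715 \cdot 29 = 20735$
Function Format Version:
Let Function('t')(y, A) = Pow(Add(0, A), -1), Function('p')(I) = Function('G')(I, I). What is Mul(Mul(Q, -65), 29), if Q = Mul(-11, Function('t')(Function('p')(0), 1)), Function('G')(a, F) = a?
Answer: 20735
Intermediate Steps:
Function('p')(I) = I
Function('t')(y, A) = Pow(A, -1)
Q = -11 (Q = Mul(-11, Pow(1, -1)) = Mul(-11, 1) = -11)
Mul(Mul(Q, -65), 29) = Mul(Mul(-11, -65), 29) = Mul(715, 29) = 20735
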